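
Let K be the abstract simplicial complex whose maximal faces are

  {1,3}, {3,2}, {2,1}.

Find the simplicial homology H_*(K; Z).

Take the total order 1 < 2 < 3 on the vertex set. Then K (dimension 1) consists of the simplices:

  0-simplices (3): [1], [2], [3]
  1-simplices (3): [1,2], [1,3], [2,3]

Hence C_0 ≅ Z^3, C_1 ≅ Z^3.

Boundary ∂_1: C_1 → C_0 is given by ∂[p,q] = [q] − [p].
The 3×3 boundary matrix has rank 2 and Smith normal form diag(1,1).

Now H_k = ker ∂_k / im ∂_{k+1}, so:

  H_0: rank C_0 − rank ∂_1 = 3 − 2 = 1, and the invariant factors of ∂_1 are all 1, so H_0 = Z.
  H_1: rank ker ∂_1 − rank ∂_2 = (3 − 2) − 0 = 1, and there is no ∂_2, so H_1 = Z.

(K is a triangulation of the circle S^1.)

H_0 ≅ Z,  H_1 ≅ Z.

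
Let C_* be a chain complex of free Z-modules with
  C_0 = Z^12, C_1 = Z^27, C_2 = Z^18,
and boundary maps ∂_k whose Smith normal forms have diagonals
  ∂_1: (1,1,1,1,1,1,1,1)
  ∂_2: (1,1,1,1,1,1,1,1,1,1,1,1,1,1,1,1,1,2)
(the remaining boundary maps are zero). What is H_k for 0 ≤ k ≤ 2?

H_0: b_0 = 12 − 0 − 8 = 4; torsion from ∂_1 factors > 1: none. So H_0 ≅ Z^4.
H_1: b_1 = 27 − 8 − 18 = 1; torsion from ∂_2 factors > 1: [2]. So H_1 ≅ Z ⊕ Z/2.
H_2: b_2 = 18 − 18 − 0 = 0; torsion from ∂_3 factors > 1: none. So H_2 ≅ 0.

H_0 ≅ Z^4,  H_1 ≅ Z ⊕ Z/2,  H_2 = 0.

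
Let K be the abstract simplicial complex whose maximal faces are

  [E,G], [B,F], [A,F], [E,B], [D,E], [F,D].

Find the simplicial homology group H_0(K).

H_0 ≅ Z.

K has 6 vertices, 6 edges.
rank ∂_0 = 0, rank ∂_1 = 5 ⇒ b_0 = 6 − 0 − 5 = 1; all invariant factors of ∂_1 are 1 so no torsion. So H_0 = Z.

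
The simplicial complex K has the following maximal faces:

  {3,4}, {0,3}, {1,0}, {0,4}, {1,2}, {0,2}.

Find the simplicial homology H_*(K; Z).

H_0 ≅ Z,  H_1 ≅ Z^2.

K has 5 vertices, 6 edges.
rank ∂_0 = 0, rank ∂_1 = 4 ⇒ b_0 = 5 − 0 − 4 = 1; all invariant factors of ∂_1 are 1 so no torsion. So H_0 = Z.
rank ∂_1 = 4, rank ∂_2 = 0 ⇒ b_1 = 6 − 4 − 0 = 2. So H_1 = Z^2.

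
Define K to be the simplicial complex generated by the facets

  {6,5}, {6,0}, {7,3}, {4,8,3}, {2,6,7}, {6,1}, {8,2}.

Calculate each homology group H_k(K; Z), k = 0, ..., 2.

Order the vertices as 0 < 1 < 2 < 3 < 4 < 5 < 6 < 7 < 8. Listing each simplex with vertices in this order, K has dimension 2 with simplices:

  0-simplices (9): [0], [1], [2], [3], [4], [5], [6], [7], [8]
  1-simplices (11): [0,6], [1,6], [2,6], [2,7], [2,8], [3,4], [3,7], [3,8], [4,8], [5,6], [6,7]
  2-simplices (2): [2,6,7], [3,4,8]

Hence C_0 ≅ Z^9, C_1 ≅ Z^11, C_2 ≅ Z^2.

∂_1: C_1 → C_0 maps an edge to its endpoints' difference, ∂[p,q] = q − p.
The 9×11 boundary matrix has rank 8 and Smith normal form diag(1,1,1,1,1,1,1,1).

∂_2: C_2 → C_1 sends each 2-simplex [p,q,r] to [q,r] − [p,r] + [p,q]. For instance
  ∂[2,6,7] = [6,7] − [2,7] + [2,6],
  ∂[3,4,8] = [4,8] − [3,8] + [3,4].
The resulting 11×2 matrix has rank 2, and its Smith normal form has invariant factors (1,1).

From H_k ≅ ker(∂_k) / im(∂_{k+1}) we obtain:

  H_0: rank C_0 − rank ∂_1 = 9 − 8 = 1, and the invariant factors of ∂_1 are all 1, so H_0 = Z.
  H_1: rank ker ∂_1 − rank ∂_2 = (11 − 8) − 2 = 1, and the invariant factors of ∂_2 are all 1, so H_1 = Z.
  H_2: rank ker ∂_2 − rank ∂_3 = (2 − 2) − 0 = 0, and there is no ∂_3, so H_2 = 0.

H_0 ≅ Z,  H_1 ≅ Z,  H_2 = 0.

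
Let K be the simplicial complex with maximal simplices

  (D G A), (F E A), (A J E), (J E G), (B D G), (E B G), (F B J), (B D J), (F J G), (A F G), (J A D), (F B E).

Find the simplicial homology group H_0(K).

H_0 ≅ Z.

Take the total order A < B < D < E < F < G < J on the vertex set. Then K (dimension 2) consists of the simplices:

  0-simplices (7): A, B, D, E, F, G, J
  1-simplices (18): AD, AE, AF, AG, AJ, BD, BE, BF, BG, BJ, DG, DJ, EF, EG, EJ, FG, FJ, GJ
  2-simplices (12): ADG, ADJ, AEF, AEJ, AFG, BDG, BDJ, BEF, BEG, BFJ, EGJ, FGJ

giving chain groups C_0 ≅ Z^7, C_1 ≅ Z^18, C_2 ≅ Z^12.

∂_1: C_1 → C_0 maps an edge to its endpoints' difference, ∂[p,q] = q − p. For instance
  ∂AG = G − A.
As a 7×18 matrix over Z this has rank 6, with invariant factors (1,1,1,1,1,1).

Boundary ∂_2: C_2 → C_1 sends each 2-simplex [p,q,r] to [q,r] − [p,r] + [p,q]. For instance
  ∂AEJ = EJ − AJ + AE,
  ∂BDG = DG − BG + BD.
This gives a 18×12 integer matrix of rank 12; reducing to Smith normal form yields diagonal entries (1,1,1,1,1,1,1,1,1,1,1,2).

Now H_k = ker ∂_k / im ∂_{k+1}, so:

  H_0: rank C_0 − rank ∂_1 = 7 − 6 = 1, and the invariant factors of ∂_1 are all 1, so H_0 = Z.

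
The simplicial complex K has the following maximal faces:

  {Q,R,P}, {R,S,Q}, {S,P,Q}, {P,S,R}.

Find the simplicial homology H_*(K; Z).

Order the vertices as P < Q < R < S. Listing each simplex with vertices in this order, K has dimension 2 with simplices:

  0-simplices (4): P, Q, R, S
  1-simplices (6): PQ, PR, PS, QR, QS, RS
  2-simplices (4): PQR, PQS, PRS, QRS

so the chain groups are C_0 ≅ Z^4, C_1 ≅ Z^6, C_2 ≅ Z^4.

The boundary map ∂_1: C_1 → C_0 is given by ∂[p,q] = [q] − [p].
The resulting 4×6 matrix has rank 3, and its Smith normal form has invariant factors (1,1,1).

Boundary ∂_2: C_2 → C_1 sends each 2-simplex [p,q,r] to [q,r] − [p,r] + [p,q]. For instance
  ∂PQR = QR − PR + PQ,
  ∂PQS = QS − PS + PQ.
The resulting 6×4 matrix has rank 3, and its Smith normal form has invariant factors (1,1,1).

Computing H_k = (kernel of ∂_k) / (image of ∂_{k+1}):

  H_0: rank C_0 − rank ∂_1 = 4 − 3 = 1, and the invariant factors of ∂_1 are all 1, so H_0 = Z.
  H_1: rank ker ∂_1 − rank ∂_2 = (6 − 3) − 3 = 0, and the invariant factors of ∂_2 are all 1, so H_1 = 0.
  H_2: rank ker ∂_2 − rank ∂_3 = (4 − 3) − 0 = 1, and there is no ∂_3, so H_2 = Z.

H_0 ≅ Z,  H_1 = 0,  H_2 ≅ Z.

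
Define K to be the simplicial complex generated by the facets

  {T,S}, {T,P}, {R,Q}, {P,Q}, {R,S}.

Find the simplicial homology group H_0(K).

H_0 = Z.

Take the total order P < Q < R < S < T on the vertex set. Then K (dimension 1) consists of the simplices:

  0-simplices (5): P, Q, R, S, T
  1-simplices (5): PQ, PT, QR, RS, ST

so the chain groups are C_0 ≅ Z^5, C_1 ≅ Z^5.

Boundary ∂_1: C_1 → C_0 sends each edge [p,q] (with p < q) to q − p. For instance
  ∂PT = T − P.
As a 5×5 matrix over Z this has rank 4, with invariant factors (1,1,1,1).

Now H_k = ker ∂_k / im ∂_{k+1}, so:

  H_0: rank C_0 − rank ∂_1 = 5 − 4 = 1, and the invariant factors of ∂_1 are all 1, so H_0 ≅ Z.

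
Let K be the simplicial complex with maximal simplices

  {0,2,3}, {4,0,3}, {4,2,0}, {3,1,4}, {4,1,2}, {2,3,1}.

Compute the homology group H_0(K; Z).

H_0 = Z.

Fix the vertex order 0 < 1 < 2 < 3 < 4 and write every simplex with vertices in increasing order. Then dim K = 2 and the simplices of K are:

  0-simplices (5): [0], [1], [2], [3], [4]
  1-simplices (9): [0,2], [0,3], [0,4], [1,2], [1,3], [1,4], [2,3], [2,4], [3,4]
  2-simplices (6): [0,2,3], [0,2,4], [0,3,4], [1,2,3], [1,2,4], [1,3,4]

so the chain groups are C_0 ≅ Z^5, C_1 ≅ Z^9, C_2 ≅ Z^6.

The boundary map ∂_1: C_1 → C_0 is given by ∂[p,q] = [q] − [p].
As a 5×9 matrix over Z this has rank 4, with invariant factors (1,1,1,1).

∂_2: C_2 → C_1 sends each 2-simplex [p,q,r] to [q,r] − [p,r] + [p,q]. For instance
  ∂[1,2,4] = [2,4] − [1,4] + [1,2],
  ∂[1,3,4] = [3,4] − [1,4] + [1,3].
This gives a 9×6 integer matrix of rank 5; reducing to Smith normal form yields diagonal entries (1,1,1,1,1).

Reading off H_k = ker ∂_k / im ∂_{k+1}:

  H_0: rank C_0 − rank ∂_1 = 5 − 4 = 1, and the invariant factors of ∂_1 are all 1, so H_0 = Z.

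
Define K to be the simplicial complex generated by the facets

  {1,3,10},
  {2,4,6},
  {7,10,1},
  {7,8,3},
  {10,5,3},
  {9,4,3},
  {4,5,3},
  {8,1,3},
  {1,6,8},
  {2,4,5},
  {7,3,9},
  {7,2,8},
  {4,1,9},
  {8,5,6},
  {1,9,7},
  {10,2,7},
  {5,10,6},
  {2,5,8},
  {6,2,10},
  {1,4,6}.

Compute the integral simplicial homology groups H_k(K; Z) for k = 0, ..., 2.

We work with the vertex ordering 1 < 2 < 3 < 4 < 5 < 6 < 7 < 8 < 9 < 10. The simplices of K, each written with vertices in increasing order, are:

  0-simplices (10): [1], [2], [3], [4], [5], [6], [7], [8], [9], [10]
  1-simplices (30): (30 of them)
  2-simplices (20): (20 of them)

Hence C_0 ≅ Z^10, C_1 ≅ Z^30, C_2 ≅ Z^20.

Boundary ∂_1: C_1 → C_0 is given by ∂[p,q] = [q] − [p].
This gives a 10×30 integer matrix of rank 9; reducing to Smith normal form yields diagonal entries (1,1,1,1,1,1,1,1,1).

∂_2: C_2 → C_1 maps a triangle to the signed sum of its edges. For instance
  ∂[1,4,9] = [4,9] − [1,9] + [1,4],
  ∂[2,4,5] = [4,5] − [2,5] + [2,4].
As a 30×20 matrix over Z this has rank 20, with invariant factors (1,1,1,1,1,1,1,1,1,1,1,1,1,1,1,1,1,1,1,2).

Computing H_k = (kernel of ∂_k) / (image of ∂_{k+1}):

  H_0: rank C_0 − rank ∂_1 = 10 − 9 = 1, and the invariant factors of ∂_1 are all 1, so H_0 ≅ Z.
  H_1: rank ker ∂_1 − rank ∂_2 = (30 − 9) − 20 = 1, and ∂_2 has invariant factor 2 > 1, so H_1 ≅ Z ⊕ Z/2Z.
  H_2: rank ker ∂_2 − rank ∂_3 = (20 − 20) − 0 = 0, and there is no ∂_3, so H_2 ≅ 0.

H_0 ≅ Z,  H_1 ≅ Z ⊕ Z/2Z,  H_2 = 0.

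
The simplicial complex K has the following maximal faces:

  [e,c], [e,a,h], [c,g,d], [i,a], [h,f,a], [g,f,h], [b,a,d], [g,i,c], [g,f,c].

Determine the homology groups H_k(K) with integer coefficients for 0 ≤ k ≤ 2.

H_0 = Z,  H_1 = Z^3,  H_2 = 0.

Fix the vertex order a < b < c < d < e < f < g < h < i and write every simplex with vertices in increasing order. Then dim K = 2 and the simplices of K are:

  0-simplices (9): a, b, c, d, e, f, g, h, i
  1-simplices (18): ab, ad, ae, af, ah, ai, bd, cd, ce, cf, cg, ci, dg, eh, fg, fh, gh, gi
  2-simplices (7): abd, aeh, afh, cdg, cfg, cgi, fgh

Hence C_0 ≅ Z^9, C_1 ≅ Z^18, C_2 ≅ Z^7.

Boundary ∂_1: C_1 → C_0 is given by ∂[p,q] = [q] − [p]. For instance
  ∂gi = i − g.
As a 9×18 matrix over Z this has rank 8, with invariant factors (1,1,1,1,1,1,1,1).

∂_2: C_2 → C_1 maps a triangle to the signed sum of its edges. For instance
  ∂abd = bd − ad + ab,
  ∂cgi = gi − ci + cg.
As a 18×7 matrix over Z this has rank 7, with invariant factors (1,1,1,1,1,1,1).

Computing H_k = (kernel of ∂_k) / (image of ∂_{k+1}):

  H_0: rank C_0 − rank ∂_1 = 9 − 8 = 1, and the invariant factors of ∂_1 are all 1, so H_0 = Z.
  H_1: rank ker ∂_1 − rank ∂_2 = (18 − 8) − 7 = 3, and the invariant factors of ∂_2 are all 1, so H_1 = Z^3.
  H_2: rank ker ∂_2 − rank ∂_3 = (7 − 7) − 0 = 0, and there is no ∂_3, so H_2 = 0.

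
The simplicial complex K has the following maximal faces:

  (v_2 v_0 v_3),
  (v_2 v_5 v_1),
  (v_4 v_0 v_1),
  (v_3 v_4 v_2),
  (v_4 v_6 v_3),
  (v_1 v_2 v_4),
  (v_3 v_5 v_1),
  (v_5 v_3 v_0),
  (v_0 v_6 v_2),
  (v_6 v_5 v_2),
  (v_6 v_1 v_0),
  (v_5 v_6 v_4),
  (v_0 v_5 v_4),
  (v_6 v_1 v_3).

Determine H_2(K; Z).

H_2 ≅ Z.

We work with the vertex ordering v_0 < v_1 < v_2 < v_3 < v_4 < v_5 < v_6. The simplices of K, each written with vertices in increasing order, are:

  0-simplices (7): [v_0], [v_1], [v_2], [v_3], [v_4], [v_5], [v_6]
  1-simplices (21): (21 of them)
  2-simplices (14): (14 of them)

so the chain groups are C_0 ≅ Z^7, C_1 ≅ Z^21, C_2 ≅ Z^14.

Boundary ∂_1: C_1 → C_0 maps an edge to its endpoints' difference, ∂[p,q] = q − p. For instance
  ∂[v_4,v_5] = [v_5] − [v_4].
As a 7×21 matrix over Z this has rank 6, with invariant factors (1,1,1,1,1,1).

∂_2: C_2 → C_1 acts by ∂[p,q,r] = [q,r] − [p,r] + [p,q]. For instance
  ∂[v_4,v_5,v_6] = [v_5,v_6] − [v_4,v_6] + [v_4,v_5],
  ∂[v_3,v_4,v_6] = [v_4,v_6] − [v_3,v_6] + [v_3,v_4].
The resulting 21×14 matrix has rank 13, and its Smith normal form has invariant factors (1,1,1,1,1,1,1,1,1,1,1,1,1).

Computing H_k = (kernel of ∂_k) / (image of ∂_{k+1}):

  H_2: rank ker ∂_2 − rank ∂_3 = (14 − 13) − 0 = 1, and there is no ∂_3, so H_2 ≅ Z.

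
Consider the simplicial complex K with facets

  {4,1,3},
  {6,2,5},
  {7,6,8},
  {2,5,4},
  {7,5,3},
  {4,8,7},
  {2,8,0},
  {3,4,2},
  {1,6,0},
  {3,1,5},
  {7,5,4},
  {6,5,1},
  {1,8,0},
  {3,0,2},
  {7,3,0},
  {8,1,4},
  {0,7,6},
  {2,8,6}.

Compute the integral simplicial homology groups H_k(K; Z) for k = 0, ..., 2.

Take the total order 0 < 1 < 2 < 3 < 4 < 5 < 6 < 7 < 8 on the vertex set. Then K (dimension 2) consists of the simplices:

  0-simplices (9): [0], [1], [2], [3], [4], [5], [6], [7], [8]
  1-simplices (27): (27 of them)
  2-simplices (18): [0,1,6], [0,1,8], [0,2,3], [0,2,8], [0,3,7], [0,6,7], [1,3,4], [1,3,5], [1,4,8], [1,5,6], [2,3,4], [2,4,5], [2,5,6], [2,6,8], [3,5,7], [4,5,7], [4,7,8], [6,7,8]

Hence C_0 ≅ Z^9, C_1 ≅ Z^27, C_2 ≅ Z^18.

Boundary ∂_1: C_1 → C_0 sends each edge [p,q] (with p < q) to q − p. For instance
  ∂[2,5] = [5] − [2].
The 9×27 boundary matrix has rank 8 and Smith normal form diag(1,1,1,1,1,1,1,1).

∂_2: C_2 → C_1 maps a triangle to the signed sum of its edges. For instance
  ∂[0,1,6] = [1,6] − [0,6] + [0,1],
  ∂[6,7,8] = [7,8] − [6,8] + [6,7].
The resulting 27×18 matrix has rank 18, and its Smith normal form has invariant factors (1,1,1,1,1,1,1,1,1,1,1,1,1,1,1,1,1,2).

From H_k ≅ ker(∂_k) / im(∂_{k+1}) we obtain:

  H_0: rank C_0 − rank ∂_1 = 9 − 8 = 1, and the invariant factors of ∂_1 are all 1, so H_0 = Z.
  H_1: rank ker ∂_1 − rank ∂_2 = (27 − 8) − 18 = 1, and ∂_2 has invariant factor 2 > 1, so H_1 = Z ⊕ Z/2Z.
  H_2: rank ker ∂_2 − rank ∂_3 = (18 − 18) − 0 = 0, and there is no ∂_3, so H_2 = 0.

H_0 ≅ Z,  H_1 ≅ Z ⊕ Z/2Z,  H_2 = 0.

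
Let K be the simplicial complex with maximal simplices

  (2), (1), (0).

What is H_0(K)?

Order the vertices as 0 < 1 < 2. Listing each simplex with vertices in this order, K has dimension 0 with simplices:

  0-simplices (3): [0], [1], [2]

Hence C_0 ≅ Z^3.

Now H_k = ker ∂_k / im ∂_{k+1}, so:

  H_0: rank C_0 − rank ∂_1 = 3 − 0 = 3, and there is no ∂_1, so H_0 = Z^3.

(K is a triangulation of a set of 3 points.)

H_0 = Z^3.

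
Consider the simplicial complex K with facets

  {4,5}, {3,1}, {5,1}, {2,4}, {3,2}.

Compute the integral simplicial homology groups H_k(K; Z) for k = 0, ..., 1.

H_0 ≅ Z,  H_1 ≅ Z.

Fix the vertex order 1 < 2 < 3 < 4 < 5 and write every simplex with vertices in increasing order. Then dim K = 1 and the simplices of K are:

  0-simplices (5): [1], [2], [3], [4], [5]
  1-simplices (5): [1,3], [1,5], [2,3], [2,4], [4,5]

Hence C_0 ≅ Z^5, C_1 ≅ Z^5.

The boundary map ∂_1: C_1 → C_0 sends each edge [p,q] (with p < q) to q − p. For instance
  ∂[4,5] = [5] − [4].
This gives a 5×5 integer matrix of rank 4; reducing to Smith normal form yields diagonal entries (1,1,1,1).

Computing H_k = (kernel of ∂_k) / (image of ∂_{k+1}):

  H_0: rank C_0 − rank ∂_1 = 5 − 4 = 1, and the invariant factors of ∂_1 are all 1, so H_0 ≅ Z.
  H_1: rank ker ∂_1 − rank ∂_2 = (5 − 4) − 0 = 1, and there is no ∂_2, so H_1 ≅ Z.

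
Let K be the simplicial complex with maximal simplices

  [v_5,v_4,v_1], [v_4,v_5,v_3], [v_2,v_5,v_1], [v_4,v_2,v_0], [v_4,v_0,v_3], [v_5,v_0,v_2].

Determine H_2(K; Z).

H_2 ≅ 0.

Fix the vertex order v_0 < v_1 < v_2 < v_3 < v_4 < v_5 and write every simplex with vertices in increasing order. Then dim K = 2 and the simplices of K are:

  0-simplices (6): [v_0], [v_1], [v_2], [v_3], [v_4], [v_5]
  1-simplices (12): [v_0,v_2], [v_0,v_3], [v_0,v_4], [v_0,v_5], [v_1,v_2], [v_1,v_4], [v_1,v_5], [v_2,v_4], [v_2,v_5], [v_3,v_4], [v_3,v_5], [v_4,v_5]
  2-simplices (6): [v_0,v_2,v_4], [v_0,v_2,v_5], [v_0,v_3,v_4], [v_1,v_2,v_5], [v_1,v_4,v_5], [v_3,v_4,v_5]

Hence C_0 ≅ Z^6, C_1 ≅ Z^12, C_2 ≅ Z^6.

The boundary map ∂_1: C_1 → C_0 is given by ∂[p,q] = [q] − [p]. For instance
  ∂[v_3,v_4] = [v_4] − [v_3].
The resulting 6×12 matrix has rank 5, and its Smith normal form has invariant factors (1,1,1,1,1).

The boundary map ∂_2: C_2 → C_1 sends each 2-simplex [p,q,r] to [q,r] − [p,r] + [p,q]. For instance
  ∂[v_0,v_2,v_4] = [v_2,v_4] − [v_0,v_4] + [v_0,v_2],
  ∂[v_1,v_4,v_5] = [v_4,v_5] − [v_1,v_5] + [v_1,v_4].
As a 12×6 matrix over Z this has rank 6, with invariant factors (1,1,1,1,1,1).

From H_k ≅ ker(∂_k) / im(∂_{k+1}) we obtain:

  H_2: rank ker ∂_2 − rank ∂_3 = (6 − 6) − 0 = 0, and there is no ∂_3, so H_2 ≅ 0.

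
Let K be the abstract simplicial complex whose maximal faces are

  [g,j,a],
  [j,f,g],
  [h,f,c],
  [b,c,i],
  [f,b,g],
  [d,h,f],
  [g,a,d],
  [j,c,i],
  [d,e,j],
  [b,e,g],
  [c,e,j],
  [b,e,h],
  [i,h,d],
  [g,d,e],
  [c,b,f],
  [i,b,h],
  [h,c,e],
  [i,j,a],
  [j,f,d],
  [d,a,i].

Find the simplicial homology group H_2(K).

H_2 = 0.

We work with the vertex ordering a < b < c < d < e < f < g < h < i < j. The simplices of K, each written with vertices in increasing order, are:

  0-simplices (10): a, b, c, d, e, f, g, h, i, j
  1-simplices (30): ad, ag, ai, aj, bc, be, bf, bg, bh, bi, ce, cf, ch, ci, cj, de, df, dg, dh, di, dj, eg, eh, ej, fg, fh, fj, gj, hi, ij
  2-simplices (20): adg, adi, agj, aij, bcf, bci, beg, beh, bfg, bhi, ceh, cej, cfh, cij, deg, dej, dfh, dfj, dhi, fgj

Hence C_0 ≅ Z^10, C_1 ≅ Z^30, C_2 ≅ Z^20.

Boundary ∂_1: C_1 → C_0 maps an edge to its endpoints' difference, ∂[p,q] = q − p.
As a 10×30 matrix over Z this has rank 9, with invariant factors (1,1,1,1,1,1,1,1,1).

Boundary ∂_2: C_2 → C_1 acts by ∂[p,q,r] = [q,r] − [p,r] + [p,q]. For instance
  ∂fgj = gj − fj + fg,
  ∂dfh = fh − dh + df.
This gives a 30×20 integer matrix of rank 20; reducing to Smith normal form yields diagonal entries (1,1,1,1,1,1,1,1,1,1,1,1,1,1,1,1,1,1,1,2).

From H_k ≅ ker(∂_k) / im(∂_{k+1}) we obtain:

  H_2: rank ker ∂_2 − rank ∂_3 = (20 − 20) − 0 = 0, and there is no ∂_3, so H_2 ≅ 0.

(K is a triangulation of the Klein bottle.)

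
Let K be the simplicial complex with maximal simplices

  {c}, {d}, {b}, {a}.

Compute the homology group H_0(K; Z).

K has 4 vertices.
rank ∂_0 = 0, rank ∂_1 = 0 ⇒ b_0 = 4 − 0 − 0 = 4. So H_0 ≅ Z^4.

H_0 = Z^4.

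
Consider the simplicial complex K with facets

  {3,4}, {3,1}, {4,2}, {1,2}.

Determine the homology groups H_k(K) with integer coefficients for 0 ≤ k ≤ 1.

H_0 ≅ Z,  H_1 ≅ Z.

Fix the vertex order 1 < 2 < 3 < 4 and write every simplex with vertices in increasing order. Then dim K = 1 and the simplices of K are:

  0-simplices (4): [1], [2], [3], [4]
  1-simplices (4): [1,2], [1,3], [2,4], [3,4]

so the chain groups are C_0 ≅ Z^4, C_1 ≅ Z^4.

Boundary ∂_1: C_1 → C_0 maps an edge to its endpoints' difference, ∂[p,q] = q − p. For instance
  ∂[3,4] = [4] − [3].
As a 4×4 matrix over Z this has rank 3, with invariant factors (1,1,1).

Computing H_k = (kernel of ∂_k) / (image of ∂_{k+1}):

  H_0: rank C_0 − rank ∂_1 = 4 − 3 = 1, and the invariant factors of ∂_1 are all 1, so H_0 = Z.
  H_1: rank ker ∂_1 − rank ∂_2 = (4 − 3) − 0 = 1, and there is no ∂_2, so H_1 = Z.

As a check, the Euler characteristic is 4 − 4 = 0, which agrees with 1 − 1 = 0.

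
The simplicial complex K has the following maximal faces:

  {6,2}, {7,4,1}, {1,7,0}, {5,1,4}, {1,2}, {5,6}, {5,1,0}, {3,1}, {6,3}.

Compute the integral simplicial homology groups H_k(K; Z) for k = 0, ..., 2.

Fix the vertex order 0 < 1 < 2 < 3 < 4 < 5 < 6 < 7 and write every simplex with vertices in increasing order. Then dim K = 2 and the simplices of K are:

  0-simplices (8): [0], [1], [2], [3], [4], [5], [6], [7]
  1-simplices (13): [0,1], [0,5], [0,7], [1,2], [1,3], [1,4], [1,5], [1,7], [2,6], [3,6], [4,5], [4,7], [5,6]
  2-simplices (4): [0,1,5], [0,1,7], [1,4,5], [1,4,7]

Hence C_0 ≅ Z^8, C_1 ≅ Z^13, C_2 ≅ Z^4.

Boundary ∂_1: C_1 → C_0 maps an edge to its endpoints' difference, ∂[p,q] = q − p. For instance
  ∂[1,7] = [7] − [1].
As a 8×13 matrix over Z this has rank 7, with invariant factors (1,1,1,1,1,1,1).

The boundary map ∂_2: C_2 → C_1 sends each 2-simplex [p,q,r] to [q,r] − [p,r] + [p,q]. For instance
  ∂[0,1,5] = [1,5] − [0,5] + [0,1],
  ∂[1,4,7] = [4,7] − [1,7] + [1,4].
The resulting 13×4 matrix has rank 4, and its Smith normal form has invariant factors (1,1,1,1).

Reading off H_k = ker ∂_k / im ∂_{k+1}:

  H_0: rank C_0 − rank ∂_1 = 8 − 7 = 1, and the invariant factors of ∂_1 are all 1, so H_0 = Z.
  H_1: rank ker ∂_1 − rank ∂_2 = (13 − 7) − 4 = 2, and the invariant factors of ∂_2 are all 1, so H_1 = Z^2.
  H_2: rank ker ∂_2 − rank ∂_3 = (4 − 4) − 0 = 0, and there is no ∂_3, so H_2 = 0.

H_0 = Z,  H_1 = Z^2,  H_2 = 0.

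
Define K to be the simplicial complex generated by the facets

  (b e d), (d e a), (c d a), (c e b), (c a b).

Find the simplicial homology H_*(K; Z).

H_0 = Z,  H_1 = Z,  H_2 = 0.

We work with the vertex ordering a < b < c < d < e. The simplices of K, each written with vertices in increasing order, are:

  0-simplices (5): a, b, c, d, e
  1-simplices (10): ab, ac, ad, ae, bc, bd, be, cd, ce, de
  2-simplices (5): abc, acd, ade, bce, bde

giving chain groups C_0 ≅ Z^5, C_1 ≅ Z^10, C_2 ≅ Z^5.

∂_1: C_1 → C_0 is given by ∂[p,q] = [q] − [p]. For instance
  ∂bc = c − b.
The resulting 5×10 matrix has rank 4, and its Smith normal form has invariant factors (1,1,1,1).

The boundary map ∂_2: C_2 → C_1 acts by ∂[p,q,r] = [q,r] − [p,r] + [p,q]. For instance
  ∂ade = de − ae + ad,
  ∂bce = ce − be + bc.
The resulting 10×5 matrix has rank 5, and its Smith normal form has invariant factors (1,1,1,1,1).

Reading off H_k = ker ∂_k / im ∂_{k+1}:

  H_0: rank C_0 − rank ∂_1 = 5 − 4 = 1, and the invariant factors of ∂_1 are all 1, so H_0 = Z.
  H_1: rank ker ∂_1 − rank ∂_2 = (10 − 4) − 5 = 1, and the invariant factors of ∂_2 are all 1, so H_1 = Z.
  H_2: rank ker ∂_2 − rank ∂_3 = (5 − 5) − 0 = 0, and there is no ∂_3, so H_2 = 0.

(K is a triangulation of the Möbius band.)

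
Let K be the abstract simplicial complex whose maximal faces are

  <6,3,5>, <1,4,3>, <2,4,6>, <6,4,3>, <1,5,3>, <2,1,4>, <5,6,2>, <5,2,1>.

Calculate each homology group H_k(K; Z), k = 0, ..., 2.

Fix the vertex order 1 < 2 < 3 < 4 < 5 < 6 and write every simplex with vertices in increasing order. Then dim K = 2 and the simplices of K are:

  0-simplices (6): [1], [2], [3], [4], [5], [6]
  1-simplices (12): [1,2], [1,3], [1,4], [1,5], [2,4], [2,5], [2,6], [3,4], [3,5], [3,6], [4,6], [5,6]
  2-simplices (8): [1,2,4], [1,2,5], [1,3,4], [1,3,5], [2,4,6], [2,5,6], [3,4,6], [3,5,6]

so the chain groups are C_0 ≅ Z^6, C_1 ≅ Z^12, C_2 ≅ Z^8.

Boundary ∂_1: C_1 → C_0 maps an edge to its endpoints' difference, ∂[p,q] = q − p. For instance
  ∂[5,6] = [6] − [5].
As a 6×12 matrix over Z this has rank 5, with invariant factors (1,1,1,1,1).

∂_2: C_2 → C_1 sends each 2-simplex [p,q,r] to [q,r] − [p,r] + [p,q]. For instance
  ∂[2,5,6] = [5,6] − [2,6] + [2,5],
  ∂[1,2,4] = [2,4] − [1,4] + [1,2].
The 12×8 boundary matrix has rank 7 and Smith normal form diag(1,1,1,1,1,1,1).

From H_k ≅ ker(∂_k) / im(∂_{k+1}) we obtain:

  H_0: rank C_0 − rank ∂_1 = 6 − 5 = 1, and the invariant factors of ∂_1 are all 1, so H_0 = Z.
  H_1: rank ker ∂_1 − rank ∂_2 = (12 − 5) − 7 = 0, and the invariant factors of ∂_2 are all 1, so H_1 = 0.
  H_2: rank ker ∂_2 − rank ∂_3 = (8 − 7) − 0 = 1, and there is no ∂_3, so H_2 = Z.

As a check, the Euler characteristic is 6 − 12 + 8 = 2, which agrees with 1 − 0 + 1 = 2.
(K is a triangulation of the 2-sphere S^2.)

H_0 ≅ Z,  H_1 = 0,  H_2 ≅ Z.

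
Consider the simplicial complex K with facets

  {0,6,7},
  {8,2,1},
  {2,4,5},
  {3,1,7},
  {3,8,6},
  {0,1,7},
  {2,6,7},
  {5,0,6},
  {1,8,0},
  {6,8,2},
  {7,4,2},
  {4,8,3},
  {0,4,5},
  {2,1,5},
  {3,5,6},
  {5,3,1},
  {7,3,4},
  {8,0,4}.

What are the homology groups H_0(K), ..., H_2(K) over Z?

H_0 = Z,  H_1 = Z^2,  H_2 = Z.

We work with the vertex ordering 0 < 1 < 2 < 3 < 4 < 5 < 6 < 7 < 8. The simplices of K, each written with vertices in increasing order, are:

  0-simplices (9): [0], [1], [2], [3], [4], [5], [6], [7], [8]
  1-simplices (27): (27 of them)
  2-simplices (18): [0,1,7], [0,1,8], [0,4,5], [0,4,8], [0,5,6], [0,6,7], [1,2,5], [1,2,8], [1,3,5], [1,3,7], [2,4,5], [2,4,7], [2,6,7], [2,6,8], [3,4,7], [3,4,8], [3,5,6], [3,6,8]

giving chain groups C_0 ≅ Z^9, C_1 ≅ Z^27, C_2 ≅ Z^18.

∂_1: C_1 → C_0 is given by ∂[p,q] = [q] − [p].
This gives a 9×27 integer matrix of rank 8; reducing to Smith normal form yields diagonal entries (1,1,1,1,1,1,1,1).

Boundary ∂_2: C_2 → C_1 sends each 2-simplex [p,q,r] to [q,r] − [p,r] + [p,q]. For instance
  ∂[2,6,7] = [6,7] − [2,7] + [2,6],
  ∂[0,1,8] = [1,8] − [0,8] + [0,1].
This gives a 27×18 integer matrix of rank 17; reducing to Smith normal form yields diagonal entries (1,1,1,1,1,1,1,1,1,1,1,1,1,1,1,1,1).

From H_k ≅ ker(∂_k) / im(∂_{k+1}) we obtain:

  H_0: rank C_0 − rank ∂_1 = 9 − 8 = 1, and the invariant factors of ∂_1 are all 1, so H_0 = Z.
  H_1: rank ker ∂_1 − rank ∂_2 = (27 − 8) − 17 = 2, and the invariant factors of ∂_2 are all 1, so H_1 = Z^2.
  H_2: rank ker ∂_2 − rank ∂_3 = (18 − 17) − 0 = 1, and there is no ∂_3, so H_2 = Z.

(K is a triangulation of the torus T^2.)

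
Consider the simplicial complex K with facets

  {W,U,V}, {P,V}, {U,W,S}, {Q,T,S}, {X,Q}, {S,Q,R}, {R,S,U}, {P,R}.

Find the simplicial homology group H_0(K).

Fix the vertex order P < Q < R < S < T < U < V < W < X and write every simplex with vertices in increasing order. Then dim K = 2 and the simplices of K are:

  0-simplices (9): P, Q, R, S, T, U, V, W, X
  1-simplices (14): PR, PV, QR, QS, QT, QX, RS, RU, ST, SU, SW, UV, UW, VW
  2-simplices (5): QRS, QST, RSU, SUW, UVW

so the chain groups are C_0 ≅ Z^9, C_1 ≅ Z^14, C_2 ≅ Z^5.

∂_1: C_1 → C_0 sends each edge [p,q] (with p < q) to q − p. For instance
  ∂SU = U − S.
The 9×14 boundary matrix has rank 8 and Smith normal form diag(1,1,1,1,1,1,1,1).

Boundary ∂_2: C_2 → C_1 acts by ∂[p,q,r] = [q,r] − [p,r] + [p,q]. For instance
  ∂QRS = RS − QS + QR,
  ∂UVW = VW − UW + UV.
The 14×5 boundary matrix has rank 5 and Smith normal form diag(1,1,1,1,1).

Now H_k = ker ∂_k / im ∂_{k+1}, so:

  H_0: rank C_0 − rank ∂_1 = 9 − 8 = 1, and the invariant factors of ∂_1 are all 1, so H_0 ≅ Z.

H_0 = Z.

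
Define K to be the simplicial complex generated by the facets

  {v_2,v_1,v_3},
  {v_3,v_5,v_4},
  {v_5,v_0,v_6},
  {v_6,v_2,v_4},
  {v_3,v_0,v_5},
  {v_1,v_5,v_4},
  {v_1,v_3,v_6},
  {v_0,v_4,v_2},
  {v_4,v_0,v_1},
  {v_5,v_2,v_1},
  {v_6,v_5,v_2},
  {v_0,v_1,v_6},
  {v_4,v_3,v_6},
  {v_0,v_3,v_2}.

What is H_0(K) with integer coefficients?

H_0 ≅ Z.

K has 7 vertices, 21 edges, 14 triangles.
rank ∂_0 = 0, rank ∂_1 = 6 ⇒ b_0 = 7 − 0 − 6 = 1; all invariant factors of ∂_1 are 1 so no torsion. So H_0 = Z.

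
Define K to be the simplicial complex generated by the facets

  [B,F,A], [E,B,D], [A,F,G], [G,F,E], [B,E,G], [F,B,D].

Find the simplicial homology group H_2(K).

H_2 ≅ 0.

Order the vertices as A < B < D < E < F < G. Listing each simplex with vertices in this order, K has dimension 2 with simplices:

  0-simplices (6): A, B, D, E, F, G
  1-simplices (12): AB, AF, AG, BD, BE, BF, BG, DE, DF, EF, EG, FG
  2-simplices (6): ABF, AFG, BDE, BDF, BEG, EFG

so the chain groups are C_0 ≅ Z^6, C_1 ≅ Z^12, C_2 ≅ Z^6.

∂_1: C_1 → C_0 is given by ∂[p,q] = [q] − [p]. For instance
  ∂BF = F − B.
As a 6×12 matrix over Z this has rank 5, with invariant factors (1,1,1,1,1).

Boundary ∂_2: C_2 → C_1 acts by ∂[p,q,r] = [q,r] − [p,r] + [p,q]. For instance
  ∂BDF = DF − BF + BD,
  ∂EFG = FG − EG + EF.
This gives a 12×6 integer matrix of rank 6; reducing to Smith normal form yields diagonal entries (1,1,1,1,1,1).

From H_k ≅ ker(∂_k) / im(∂_{k+1}) we obtain:

  H_2: rank ker ∂_2 − rank ∂_3 = (6 − 6) − 0 = 0, and there is no ∂_3, so H_2 ≅ 0.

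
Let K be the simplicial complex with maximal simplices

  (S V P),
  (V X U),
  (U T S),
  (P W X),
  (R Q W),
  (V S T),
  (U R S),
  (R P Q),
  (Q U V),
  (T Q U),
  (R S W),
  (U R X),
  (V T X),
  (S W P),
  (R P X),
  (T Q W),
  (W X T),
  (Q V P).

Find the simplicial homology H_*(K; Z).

We work with the vertex ordering P < Q < R < S < T < U < V < W < X. The simplices of K, each written with vertices in increasing order, are:

  0-simplices (9): P, Q, R, S, T, U, V, W, X
  1-simplices (27): PQ, PR, PS, PV, PW, PX, QR, QT, QU, QV, QW, RS, RU, RW, RX, ST, SU, SV, SW, TU, TV, TW, TX, UV, UX, VX, WX
  2-simplices (18): PQR, PQV, PRX, PSV, PSW, PWX, QRW, QTU, QTW, QUV, RSU, RSW, RUX, STU, STV, TVX, TWX, UVX

so the chain groups are C_0 ≅ Z^9, C_1 ≅ Z^27, C_2 ≅ Z^18.

∂_1: C_1 → C_0 is given by ∂[p,q] = [q] − [p]. For instance
  ∂PR = R − P.
The resulting 9×27 matrix has rank 8, and its Smith normal form has invariant factors (1,1,1,1,1,1,1,1).

The boundary map ∂_2: C_2 → C_1 sends each 2-simplex [p,q,r] to [q,r] − [p,r] + [p,q]. For instance
  ∂RSW = SW − RW + RS,
  ∂QUV = UV − QV + QU.
This gives a 27×18 integer matrix of rank 18; reducing to Smith normal form yields diagonal entries (1,1,1,1,1,1,1,1,1,1,1,1,1,1,1,1,1,2).

From H_k ≅ ker(∂_k) / im(∂_{k+1}) we obtain:

  H_0: rank C_0 − rank ∂_1 = 9 − 8 = 1, and the invariant factors of ∂_1 are all 1, so H_0 = Z.
  H_1: rank ker ∂_1 − rank ∂_2 = (27 − 8) − 18 = 1, and ∂_2 has invariant factor 2 > 1, so H_1 = Z ⊕ Z/2.
  H_2: rank ker ∂_2 − rank ∂_3 = (18 − 18) − 0 = 0, and there is no ∂_3, so H_2 = 0.

H_0 ≅ Z,  H_1 ≅ Z ⊕ Z/2,  H_2 = 0.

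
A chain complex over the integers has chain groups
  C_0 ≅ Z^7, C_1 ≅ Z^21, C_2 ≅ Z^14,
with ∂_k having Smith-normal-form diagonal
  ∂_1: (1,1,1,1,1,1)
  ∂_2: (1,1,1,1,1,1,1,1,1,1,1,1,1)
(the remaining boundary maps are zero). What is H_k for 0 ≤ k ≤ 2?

H_0: b_0 = 7 − 0 − 6 = 1; torsion from ∂_1 factors > 1: none. So H_0 = Z.
H_1: b_1 = 21 − 6 − 13 = 2; torsion from ∂_2 factors > 1: none. So H_1 = Z^2.
H_2: b_2 = 14 − 13 − 0 = 1; torsion from ∂_3 factors > 1: none. So H_2 = Z.

H_0 = Z,  H_1 = Z^2,  H_2 = Z.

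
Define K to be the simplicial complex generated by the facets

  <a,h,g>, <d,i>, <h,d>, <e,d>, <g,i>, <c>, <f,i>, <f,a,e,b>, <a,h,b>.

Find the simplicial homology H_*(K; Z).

H_0 ≅ Z^2,  H_1 ≅ Z^3,  H_2 = 0,  H_3 = 0.

K has 9 vertices, 15 edges, 6 triangles, 1 3-simplex.
rank ∂_0 = 0, rank ∂_1 = 7 ⇒ b_0 = 9 − 0 − 7 = 2; all invariant factors of ∂_1 are 1 so no torsion. So H_0 ≅ Z^2.
rank ∂_1 = 7, rank ∂_2 = 5 ⇒ b_1 = 15 − 7 − 5 = 3; all invariant factors of ∂_2 are 1 so no torsion. So H_1 ≅ Z^3.
rank ∂_2 = 5, rank ∂_3 = 1 ⇒ b_2 = 6 − 5 − 1 = 0; all invariant factors of ∂_3 are 1 so no torsion. So H_2 ≅ 0.
rank ∂_3 = 1, rank ∂_4 = 0 ⇒ b_3 = 1 − 1 − 0 = 0. So H_3 ≅ 0.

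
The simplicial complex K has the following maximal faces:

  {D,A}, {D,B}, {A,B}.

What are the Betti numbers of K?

Fix the vertex order A < B < D and write every simplex with vertices in increasing order. Then dim K = 1 and the simplices of K are:

  0-simplices (3): A, B, D
  1-simplices (3): AB, AD, BD

Hence C_0 ≅ Z^3, C_1 ≅ Z^3.

The boundary map ∂_1: C_1 → C_0 maps an edge to its endpoints' difference, ∂[p,q] = q − p.
The resulting 3×3 matrix has rank 2, and its Smith normal form has invariant factors (1,1).

Reading off H_k = ker ∂_k / im ∂_{k+1}:

  H_0: rank C_0 − rank ∂_1 = 3 − 2 = 1, and the invariant factors of ∂_1 are all 1, so H_0 = Z.
  H_1: rank ker ∂_1 − rank ∂_2 = (3 − 2) − 0 = 1, and there is no ∂_2, so H_1 = Z.

As a check, the Euler characteristic is 3 − 3 = 0, which agrees with 1 − 1 = 0.

Hence the Betti numbers are b_0 = 1, b_1 = 1.

b_0 = 1, b_1 = 1.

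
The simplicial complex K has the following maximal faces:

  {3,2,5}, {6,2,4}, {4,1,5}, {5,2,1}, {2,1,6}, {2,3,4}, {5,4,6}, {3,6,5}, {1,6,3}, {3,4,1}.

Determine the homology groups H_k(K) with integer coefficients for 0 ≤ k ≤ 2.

H_0 = Z,  H_1 = Z/2Z,  H_2 = 0.

We work with the vertex ordering 1 < 2 < 3 < 4 < 5 < 6. The simplices of K, each written with vertices in increasing order, are:

  0-simplices (6): [1], [2], [3], [4], [5], [6]
  1-simplices (15): [1,2], [1,3], [1,4], [1,5], [1,6], [2,3], [2,4], [2,5], [2,6], [3,4], [3,5], [3,6], [4,5], [4,6], [5,6]
  2-simplices (10): [1,2,5], [1,2,6], [1,3,4], [1,3,6], [1,4,5], [2,3,4], [2,3,5], [2,4,6], [3,5,6], [4,5,6]

Hence C_0 ≅ Z^6, C_1 ≅ Z^15, C_2 ≅ Z^10.

The boundary map ∂_1: C_1 → C_0 maps an edge to its endpoints' difference, ∂[p,q] = q − p. For instance
  ∂[4,6] = [6] − [4].
The 6×15 boundary matrix has rank 5 and Smith normal form diag(1,1,1,1,1).

∂_2: C_2 → C_1 sends each 2-simplex [p,q,r] to [q,r] − [p,r] + [p,q]. For instance
  ∂[1,2,6] = [2,6] − [1,6] + [1,2],
  ∂[3,5,6] = [5,6] − [3,6] + [3,5].
The 15×10 boundary matrix has rank 10 and Smith normal form diag(1,1,1,1,1,1,1,1,1,2).

Computing H_k = (kernel of ∂_k) / (image of ∂_{k+1}):

  H_0: rank C_0 − rank ∂_1 = 6 − 5 = 1, and the invariant factors of ∂_1 are all 1, so H_0 ≅ Z.
  H_1: rank ker ∂_1 − rank ∂_2 = (15 − 5) − 10 = 0, and ∂_2 has invariant factor 2 > 1, so H_1 ≅ Z/2Z.
  H_2: rank ker ∂_2 − rank ∂_3 = (10 − 10) − 0 = 0, and there is no ∂_3, so H_2 ≅ 0.

(K is a triangulation of the real projective plane RP^2.)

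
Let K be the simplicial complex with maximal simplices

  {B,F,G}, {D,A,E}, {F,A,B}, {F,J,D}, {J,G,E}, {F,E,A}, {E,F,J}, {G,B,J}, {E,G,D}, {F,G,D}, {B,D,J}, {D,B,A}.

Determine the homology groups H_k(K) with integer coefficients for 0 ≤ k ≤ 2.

H_0 ≅ Z,  H_1 ≅ Z/2Z,  H_2 = 0.

Take the total order A < B < D < E < F < G < J on the vertex set. Then K (dimension 2) consists of the simplices:

  0-simplices (7): A, B, D, E, F, G, J
  1-simplices (18): AB, AD, AE, AF, BD, BF, BG, BJ, DE, DF, DG, DJ, EF, EG, EJ, FG, FJ, GJ
  2-simplices (12): ABD, ABF, ADE, AEF, BDJ, BFG, BGJ, DEG, DFG, DFJ, EFJ, EGJ

giving chain groups C_0 ≅ Z^7, C_1 ≅ Z^18, C_2 ≅ Z^12.

The boundary map ∂_1: C_1 → C_0 is given by ∂[p,q] = [q] − [p].
This gives a 7×18 integer matrix of rank 6; reducing to Smith normal form yields diagonal entries (1,1,1,1,1,1).

Boundary ∂_2: C_2 → C_1 acts by ∂[p,q,r] = [q,r] − [p,r] + [p,q]. For instance
  ∂ABF = BF − AF + AB,
  ∂ABD = BD − AD + AB.
As a 18×12 matrix over Z this has rank 12, with invariant factors (1,1,1,1,1,1,1,1,1,1,1,2).

From H_k ≅ ker(∂_k) / im(∂_{k+1}) we obtain:

  H_0: rank C_0 − rank ∂_1 = 7 − 6 = 1, and the invariant factors of ∂_1 are all 1, so H_0 ≅ Z.
  H_1: rank ker ∂_1 − rank ∂_2 = (18 − 6) − 12 = 0, and ∂_2 has invariant factor 2 > 1, so H_1 ≅ Z/2Z.
  H_2: rank ker ∂_2 − rank ∂_3 = (12 − 12) − 0 = 0, and there is no ∂_3, so H_2 ≅ 0.

(K is a triangulation of the real projective plane RP^2.)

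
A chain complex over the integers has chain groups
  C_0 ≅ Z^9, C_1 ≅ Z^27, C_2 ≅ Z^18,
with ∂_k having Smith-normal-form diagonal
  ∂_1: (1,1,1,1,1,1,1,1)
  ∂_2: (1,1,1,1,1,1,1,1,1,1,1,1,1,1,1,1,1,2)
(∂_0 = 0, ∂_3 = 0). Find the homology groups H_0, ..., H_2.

H_0 = Z,  H_1 = Z ⊕ Z/2,  H_2 = 0.

H_0: b_0 = 9 − 0 − 8 = 1; torsion from ∂_1 factors > 1: none. So H_0 = Z.
H_1: b_1 = 27 − 8 − 18 = 1; torsion from ∂_2 factors > 1: [2]. So H_1 = Z ⊕ Z/2.
H_2: b_2 = 18 − 18 − 0 = 0; torsion from ∂_3 factors > 1: none. So H_2 = 0.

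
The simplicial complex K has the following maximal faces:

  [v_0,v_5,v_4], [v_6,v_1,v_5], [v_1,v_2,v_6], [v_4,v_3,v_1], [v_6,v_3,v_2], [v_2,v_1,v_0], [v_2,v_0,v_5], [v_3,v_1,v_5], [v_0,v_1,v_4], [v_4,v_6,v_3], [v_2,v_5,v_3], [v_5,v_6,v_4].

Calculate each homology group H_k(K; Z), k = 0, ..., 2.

H_0 = Z,  H_1 = Z/2,  H_2 = 0.

Order the vertices as v_0 < v_1 < v_2 < v_3 < v_4 < v_5 < v_6. Listing each simplex with vertices in this order, K has dimension 2 with simplices:

  0-simplices (7): [v_0], [v_1], [v_2], [v_3], [v_4], [v_5], [v_6]
  1-simplices (18): (18 of them)
  2-simplices (12): (12 of them)

Hence C_0 ≅ Z^7, C_1 ≅ Z^18, C_2 ≅ Z^12.

∂_1: C_1 → C_0 is given by ∂[p,q] = [q] − [p].
The resulting 7×18 matrix has rank 6, and its Smith normal form has invariant factors (1,1,1,1,1,1).

Boundary ∂_2: C_2 → C_1 sends each 2-simplex [p,q,r] to [q,r] − [p,r] + [p,q]. For instance
  ∂[v_1,v_2,v_6] = [v_2,v_6] − [v_1,v_6] + [v_1,v_2],
  ∂[v_3,v_4,v_6] = [v_4,v_6] − [v_3,v_6] + [v_3,v_4].
The 18×12 boundary matrix has rank 12 and Smith normal form diag(1,1,1,1,1,1,1,1,1,1,1,2).

From H_k ≅ ker(∂_k) / im(∂_{k+1}) we obtain:

  H_0: rank C_0 − rank ∂_1 = 7 − 6 = 1, and the invariant factors of ∂_1 are all 1, so H_0 ≅ Z.
  H_1: rank ker ∂_1 − rank ∂_2 = (18 − 6) − 12 = 0, and ∂_2 has invariant factor 2 > 1, so H_1 ≅ Z/2.
  H_2: rank ker ∂_2 − rank ∂_3 = (12 − 12) − 0 = 0, and there is no ∂_3, so H_2 ≅ 0.

As a check, the Euler characteristic is 7 − 18 + 12 = 1, which agrees with 1 − 0 + 0 = 1.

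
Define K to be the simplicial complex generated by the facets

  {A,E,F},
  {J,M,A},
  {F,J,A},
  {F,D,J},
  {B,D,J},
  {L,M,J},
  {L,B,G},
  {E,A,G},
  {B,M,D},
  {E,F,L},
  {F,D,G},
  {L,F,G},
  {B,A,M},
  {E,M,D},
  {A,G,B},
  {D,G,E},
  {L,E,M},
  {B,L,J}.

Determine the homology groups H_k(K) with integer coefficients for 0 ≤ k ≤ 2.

H_0 ≅ Z,  H_1 ≅ Z ⊕ Z/2Z,  H_2 = 0.

K has 9 vertices, 27 edges, 18 triangles.
rank ∂_0 = 0, rank ∂_1 = 8 ⇒ b_0 = 9 − 0 − 8 = 1; all invariant factors of ∂_1 are 1 so no torsion. So H_0 ≅ Z.
rank ∂_1 = 8, rank ∂_2 = 18 ⇒ b_1 = 27 − 8 − 18 = 1; ∂_2 has invariant factor(s) [2] giving torsion. So H_1 ≅ Z ⊕ Z/2Z.
rank ∂_2 = 18, rank ∂_3 = 0 ⇒ b_2 = 18 − 18 − 0 = 0. So H_2 ≅ 0.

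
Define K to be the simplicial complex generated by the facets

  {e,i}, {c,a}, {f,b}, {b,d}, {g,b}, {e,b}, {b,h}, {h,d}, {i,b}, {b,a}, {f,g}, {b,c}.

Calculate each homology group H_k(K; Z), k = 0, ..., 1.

K has 9 vertices, 12 edges.
rank ∂_0 = 0, rank ∂_1 = 8 ⇒ b_0 = 9 − 0 − 8 = 1; all invariant factors of ∂_1 are 1 so no torsion. So H_0 ≅ Z.
rank ∂_1 = 8, rank ∂_2 = 0 ⇒ b_1 = 12 − 8 − 0 = 4. So H_1 ≅ Z^4.

H_0 ≅ Z,  H_1 ≅ Z^4.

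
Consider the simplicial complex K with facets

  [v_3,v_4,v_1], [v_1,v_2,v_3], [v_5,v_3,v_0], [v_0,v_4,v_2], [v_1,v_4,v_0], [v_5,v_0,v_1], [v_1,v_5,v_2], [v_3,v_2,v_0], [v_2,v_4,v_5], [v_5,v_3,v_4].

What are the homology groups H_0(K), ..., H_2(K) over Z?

Order the vertices as v_0 < v_1 < v_2 < v_3 < v_4 < v_5. Listing each simplex with vertices in this order, K has dimension 2 with simplices:

  0-simplices (6): [v_0], [v_1], [v_2], [v_3], [v_4], [v_5]
  1-simplices (15): (15 of them)
  2-simplices (10): [v_0,v_1,v_4], [v_0,v_1,v_5], [v_0,v_2,v_3], [v_0,v_2,v_4], [v_0,v_3,v_5], [v_1,v_2,v_3], [v_1,v_2,v_5], [v_1,v_3,v_4], [v_2,v_4,v_5], [v_3,v_4,v_5]

giving chain groups C_0 ≅ Z^6, C_1 ≅ Z^15, C_2 ≅ Z^10.

∂_1: C_1 → C_0 is given by ∂[p,q] = [q] − [p].
This gives a 6×15 integer matrix of rank 5; reducing to Smith normal form yields diagonal entries (1,1,1,1,1).

The boundary map ∂_2: C_2 → C_1 sends each 2-simplex [p,q,r] to [q,r] − [p,r] + [p,q]. For instance
  ∂[v_1,v_2,v_3] = [v_2,v_3] − [v_1,v_3] + [v_1,v_2],
  ∂[v_0,v_2,v_3] = [v_2,v_3] − [v_0,v_3] + [v_0,v_2].
The 15×10 boundary matrix has rank 10 and Smith normal form diag(1,1,1,1,1,1,1,1,1,2).

Reading off H_k = ker ∂_k / im ∂_{k+1}:

  H_0: rank C_0 − rank ∂_1 = 6 − 5 = 1, and the invariant factors of ∂_1 are all 1, so H_0 = Z.
  H_1: rank ker ∂_1 − rank ∂_2 = (15 − 5) − 10 = 0, and ∂_2 has invariant factor 2 > 1, so H_1 = Z_2.
  H_2: rank ker ∂_2 − rank ∂_3 = (10 − 10) − 0 = 0, and there is no ∂_3, so H_2 = 0.

As a check, the Euler characteristic is 6 − 15 + 10 = 1, which agrees with 1 − 0 + 0 = 1.

H_0 ≅ Z,  H_1 ≅ Z_2,  H_2 = 0.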